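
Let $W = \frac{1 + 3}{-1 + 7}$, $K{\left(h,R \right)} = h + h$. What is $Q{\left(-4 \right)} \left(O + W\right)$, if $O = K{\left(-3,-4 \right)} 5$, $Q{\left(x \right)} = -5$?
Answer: $\frac{440}{3} \approx 146.67$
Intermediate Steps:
$K{\left(h,R \right)} = 2 h$
$W = \frac{2}{3}$ ($W = \frac{4}{6} = 4 \cdot \frac{1}{6} = \frac{2}{3} \approx 0.66667$)
$O = -30$ ($O = 2 \left(-3\right) 5 = \left(-6\right) 5 = -30$)
$Q{\left(-4 \right)} \left(O + W\right) = - 5 \left(-30 + \frac{2}{3}\right) = \left(-5\right) \left(- \frac{88}{3}\right) = \frac{440}{3}$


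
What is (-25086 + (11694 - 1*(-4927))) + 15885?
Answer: 7420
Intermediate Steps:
(-25086 + (11694 - 1*(-4927))) + 15885 = (-25086 + (11694 + 4927)) + 15885 = (-25086 + 16621) + 15885 = -8465 + 15885 = 7420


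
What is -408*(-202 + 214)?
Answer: -4896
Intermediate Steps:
-408*(-202 + 214) = -408*12 = -4896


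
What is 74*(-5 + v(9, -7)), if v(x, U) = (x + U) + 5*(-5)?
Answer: -2072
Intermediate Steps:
v(x, U) = -25 + U + x (v(x, U) = (U + x) - 25 = -25 + U + x)
74*(-5 + v(9, -7)) = 74*(-5 + (-25 - 7 + 9)) = 74*(-5 - 23) = 74*(-28) = -2072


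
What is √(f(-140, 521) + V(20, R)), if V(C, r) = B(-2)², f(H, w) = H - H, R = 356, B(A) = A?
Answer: 2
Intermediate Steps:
f(H, w) = 0
V(C, r) = 4 (V(C, r) = (-2)² = 4)
√(f(-140, 521) + V(20, R)) = √(0 + 4) = √4 = 2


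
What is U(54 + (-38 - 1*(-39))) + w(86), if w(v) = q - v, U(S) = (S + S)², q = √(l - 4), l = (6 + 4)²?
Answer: 12014 + 4*√6 ≈ 12024.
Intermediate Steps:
l = 100 (l = 10² = 100)
q = 4*√6 (q = √(100 - 4) = √96 = 4*√6 ≈ 9.7980)
U(S) = 4*S² (U(S) = (2*S)² = 4*S²)
w(v) = -v + 4*√6 (w(v) = 4*√6 - v = -v + 4*√6)
U(54 + (-38 - 1*(-39))) + w(86) = 4*(54 + (-38 - 1*(-39)))² + (-1*86 + 4*√6) = 4*(54 + (-38 + 39))² + (-86 + 4*√6) = 4*(54 + 1)² + (-86 + 4*√6) = 4*55² + (-86 + 4*√6) = 4*3025 + (-86 + 4*√6) = 12100 + (-86 + 4*√6) = 12014 + 4*√6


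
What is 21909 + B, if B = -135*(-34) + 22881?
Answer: 49380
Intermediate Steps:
B = 27471 (B = 4590 + 22881 = 27471)
21909 + B = 21909 + 27471 = 49380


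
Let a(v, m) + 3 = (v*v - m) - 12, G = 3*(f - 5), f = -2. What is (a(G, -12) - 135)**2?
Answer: 91809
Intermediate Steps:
G = -21 (G = 3*(-2 - 5) = 3*(-7) = -21)
a(v, m) = -15 + v**2 - m (a(v, m) = -3 + ((v*v - m) - 12) = -3 + ((v**2 - m) - 12) = -3 + (-12 + v**2 - m) = -15 + v**2 - m)
(a(G, -12) - 135)**2 = ((-15 + (-21)**2 - 1*(-12)) - 135)**2 = ((-15 + 441 + 12) - 135)**2 = (438 - 135)**2 = 303**2 = 91809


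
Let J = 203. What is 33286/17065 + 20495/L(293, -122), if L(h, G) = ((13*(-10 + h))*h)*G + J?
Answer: 4377069844491/2244206733515 ≈ 1.9504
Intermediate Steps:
L(h, G) = 203 + G*h*(-130 + 13*h) (L(h, G) = ((13*(-10 + h))*h)*G + 203 = ((-130 + 13*h)*h)*G + 203 = (h*(-130 + 13*h))*G + 203 = G*h*(-130 + 13*h) + 203 = 203 + G*h*(-130 + 13*h))
33286/17065 + 20495/L(293, -122) = 33286/17065 + 20495/(203 - 130*(-122)*293 + 13*(-122)*293²) = 33286*(1/17065) + 20495/(203 + 4646980 + 13*(-122)*85849) = 33286/17065 + 20495/(203 + 4646980 - 136156514) = 33286/17065 + 20495/(-131509331) = 33286/17065 + 20495*(-1/131509331) = 33286/17065 - 20495/131509331 = 4377069844491/2244206733515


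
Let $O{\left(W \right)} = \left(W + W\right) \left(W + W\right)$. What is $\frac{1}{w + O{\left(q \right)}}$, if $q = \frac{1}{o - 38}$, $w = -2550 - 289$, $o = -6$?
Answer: $- \frac{484}{1374075} \approx -0.00035224$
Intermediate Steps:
$w = -2839$
$q = - \frac{1}{44}$ ($q = \frac{1}{-6 - 38} = \frac{1}{-44} = - \frac{1}{44} \approx -0.022727$)
$O{\left(W \right)} = 4 W^{2}$ ($O{\left(W \right)} = 2 W 2 W = 4 W^{2}$)
$\frac{1}{w + O{\left(q \right)}} = \frac{1}{-2839 + 4 \left(- \frac{1}{44}\right)^{2}} = \frac{1}{-2839 + 4 \cdot \frac{1}{1936}} = \frac{1}{-2839 + \frac{1}{484}} = \frac{1}{- \frac{1374075}{484}} = - \frac{484}{1374075}$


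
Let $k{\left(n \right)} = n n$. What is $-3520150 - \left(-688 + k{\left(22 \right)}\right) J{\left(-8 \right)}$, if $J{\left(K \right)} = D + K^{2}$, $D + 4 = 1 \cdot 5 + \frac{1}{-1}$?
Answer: $-3507094$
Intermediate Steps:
$D = 0$ ($D = -4 + \left(1 \cdot 5 + \frac{1}{-1}\right) = -4 + \left(5 - 1\right) = -4 + 4 = 0$)
$k{\left(n \right)} = n^{2}$
$J{\left(K \right)} = K^{2}$ ($J{\left(K \right)} = 0 + K^{2} = K^{2}$)
$-3520150 - \left(-688 + k{\left(22 \right)}\right) J{\left(-8 \right)} = -3520150 - \left(-688 + 22^{2}\right) \left(-8\right)^{2} = -3520150 - \left(-688 + 484\right) 64 = -3520150 - \left(-204\right) 64 = -3520150 - -13056 = -3520150 + 13056 = -3507094$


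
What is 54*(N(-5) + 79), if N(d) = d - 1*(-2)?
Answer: 4104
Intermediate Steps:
N(d) = 2 + d (N(d) = d + 2 = 2 + d)
54*(N(-5) + 79) = 54*((2 - 5) + 79) = 54*(-3 + 79) = 54*76 = 4104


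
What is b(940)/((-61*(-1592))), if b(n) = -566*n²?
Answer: -62514700/12139 ≈ -5149.9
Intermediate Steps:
b(940)/((-61*(-1592))) = (-566*940²)/((-61*(-1592))) = -566*883600/97112 = -500117600*1/97112 = -62514700/12139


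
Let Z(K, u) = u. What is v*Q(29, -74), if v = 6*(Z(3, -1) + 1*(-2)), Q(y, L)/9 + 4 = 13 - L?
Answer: -13446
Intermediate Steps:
Q(y, L) = 81 - 9*L (Q(y, L) = -36 + 9*(13 - L) = -36 + (117 - 9*L) = 81 - 9*L)
v = -18 (v = 6*(-1 + 1*(-2)) = 6*(-1 - 2) = 6*(-3) = -18)
v*Q(29, -74) = -18*(81 - 9*(-74)) = -18*(81 + 666) = -18*747 = -13446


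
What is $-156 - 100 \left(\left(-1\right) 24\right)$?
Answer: $2244$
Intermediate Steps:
$-156 - 100 \left(\left(-1\right) 24\right) = -156 - -2400 = -156 + 2400 = 2244$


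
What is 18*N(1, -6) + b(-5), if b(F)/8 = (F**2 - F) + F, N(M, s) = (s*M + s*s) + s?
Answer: 632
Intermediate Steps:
N(M, s) = s + s**2 + M*s (N(M, s) = (M*s + s**2) + s = (s**2 + M*s) + s = s + s**2 + M*s)
b(F) = 8*F**2 (b(F) = 8*((F**2 - F) + F) = 8*F**2)
18*N(1, -6) + b(-5) = 18*(-6*(1 + 1 - 6)) + 8*(-5)**2 = 18*(-6*(-4)) + 8*25 = 18*24 + 200 = 432 + 200 = 632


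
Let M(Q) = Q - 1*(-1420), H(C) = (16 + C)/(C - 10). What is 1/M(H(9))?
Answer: 1/1395 ≈ 0.00071685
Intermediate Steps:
H(C) = (16 + C)/(-10 + C)
M(Q) = 1420 + Q (M(Q) = Q + 1420 = 1420 + Q)
1/M(H(9)) = 1/(1420 + (16 + 9)/(-10 + 9)) = 1/(1420 + 25/(-1)) = 1/(1420 - 1*25) = 1/(1420 - 25) = 1/1395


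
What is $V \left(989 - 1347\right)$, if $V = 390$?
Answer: $-139620$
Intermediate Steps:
$V \left(989 - 1347\right) = 390 \left(989 - 1347\right) = 390 \left(-358\right) = -139620$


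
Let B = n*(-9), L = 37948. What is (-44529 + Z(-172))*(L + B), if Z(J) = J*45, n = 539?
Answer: -1729947093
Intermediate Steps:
Z(J) = 45*J
B = -4851 (B = 539*(-9) = -4851)
(-44529 + Z(-172))*(L + B) = (-44529 + 45*(-172))*(37948 - 4851) = (-44529 - 7740)*33097 = -52269*33097 = -1729947093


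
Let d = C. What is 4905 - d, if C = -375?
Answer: 5280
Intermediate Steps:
d = -375
4905 - d = 4905 - 1*(-375) = 4905 + 375 = 5280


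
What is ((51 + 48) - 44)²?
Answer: 3025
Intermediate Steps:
((51 + 48) - 44)² = (99 - 44)² = 55² = 3025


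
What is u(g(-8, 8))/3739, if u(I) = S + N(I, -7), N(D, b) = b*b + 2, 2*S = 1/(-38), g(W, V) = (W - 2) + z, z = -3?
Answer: 3875/284164 ≈ 0.013636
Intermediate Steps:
g(W, V) = -5 + W (g(W, V) = (W - 2) - 3 = (-2 + W) - 3 = -5 + W)
S = -1/76 (S = (½)/(-38) = (½)*(-1/38) = -1/76 ≈ -0.013158)
N(D, b) = 2 + b² (N(D, b) = b² + 2 = 2 + b²)
u(I) = 3875/76 (u(I) = -1/76 + (2 + (-7)²) = -1/76 + (2 + 49) = -1/76 + 51 = 3875/76)
u(g(-8, 8))/3739 = (3875/76)/3739 = (3875/76)*(1/3739) = 3875/284164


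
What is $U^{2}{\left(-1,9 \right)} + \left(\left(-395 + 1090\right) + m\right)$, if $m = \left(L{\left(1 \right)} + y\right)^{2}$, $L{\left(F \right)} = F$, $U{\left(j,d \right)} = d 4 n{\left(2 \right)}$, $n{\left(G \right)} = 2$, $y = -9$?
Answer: $5943$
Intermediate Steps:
$U{\left(j,d \right)} = 8 d$ ($U{\left(j,d \right)} = d 4 \cdot 2 = 4 d 2 = 8 d$)
$m = 64$ ($m = \left(1 - 9\right)^{2} = \left(-8\right)^{2} = 64$)
$U^{2}{\left(-1,9 \right)} + \left(\left(-395 + 1090\right) + m\right) = \left(8 \cdot 9\right)^{2} + \left(\left(-395 + 1090\right) + 64\right) = 72^{2} + \left(695 + 64\right) = 5184 + 759 = 5943$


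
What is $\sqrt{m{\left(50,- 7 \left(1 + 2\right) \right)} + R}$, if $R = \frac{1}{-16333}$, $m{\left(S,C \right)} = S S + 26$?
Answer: $\frac{\sqrt{673853145281}}{16333} \approx 50.259$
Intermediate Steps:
$m{\left(S,C \right)} = 26 + S^{2}$ ($m{\left(S,C \right)} = S^{2} + 26 = 26 + S^{2}$)
$R = - \frac{1}{16333} \approx -6.1226 \cdot 10^{-5}$
$\sqrt{m{\left(50,- 7 \left(1 + 2\right) \right)} + R} = \sqrt{\left(26 + 50^{2}\right) - \frac{1}{16333}} = \sqrt{\left(26 + 2500\right) - \frac{1}{16333}} = \sqrt{2526 - \frac{1}{16333}} = \sqrt{\frac{41257157}{16333}} = \frac{\sqrt{673853145281}}{16333}$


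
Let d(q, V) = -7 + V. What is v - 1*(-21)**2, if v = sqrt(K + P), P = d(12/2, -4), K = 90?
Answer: -441 + sqrt(79) ≈ -432.11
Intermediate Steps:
P = -11 (P = -7 - 4 = -11)
v = sqrt(79) (v = sqrt(90 - 11) = sqrt(79) ≈ 8.8882)
v - 1*(-21)**2 = sqrt(79) - 1*(-21)**2 = sqrt(79) - 1*441 = sqrt(79) - 441 = -441 + sqrt(79)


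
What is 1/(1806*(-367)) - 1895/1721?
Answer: -1256011511/1140682242 ≈ -1.1011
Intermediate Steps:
1/(1806*(-367)) - 1895/1721 = (1/1806)*(-1/367) - 1895*1/1721 = -1/662802 - 1895/1721 = -1256011511/1140682242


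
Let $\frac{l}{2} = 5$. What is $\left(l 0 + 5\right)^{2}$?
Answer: $25$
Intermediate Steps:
$l = 10$ ($l = 2 \cdot 5 = 10$)
$\left(l 0 + 5\right)^{2} = \left(10 \cdot 0 + 5\right)^{2} = \left(0 + 5\right)^{2} = 5^{2} = 25$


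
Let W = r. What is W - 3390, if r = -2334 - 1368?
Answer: -7092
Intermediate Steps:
r = -3702
W = -3702
W - 3390 = -3702 - 3390 = -7092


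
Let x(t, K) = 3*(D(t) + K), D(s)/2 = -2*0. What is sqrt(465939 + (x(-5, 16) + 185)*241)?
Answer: 2*sqrt(130523) ≈ 722.56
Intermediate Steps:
D(s) = 0 (D(s) = 2*(-2*0) = 2*0 = 0)
x(t, K) = 3*K (x(t, K) = 3*(0 + K) = 3*K)
sqrt(465939 + (x(-5, 16) + 185)*241) = sqrt(465939 + (3*16 + 185)*241) = sqrt(465939 + (48 + 185)*241) = sqrt(465939 + 233*241) = sqrt(465939 + 56153) = sqrt(522092) = 2*sqrt(130523)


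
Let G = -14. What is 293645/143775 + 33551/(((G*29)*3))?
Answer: -42534623/1667790 ≈ -25.504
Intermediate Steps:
293645/143775 + 33551/(((G*29)*3)) = 293645/143775 + 33551/((-14*29*3)) = 293645*(1/143775) + 33551/((-406*3)) = 58729/28755 + 33551/(-1218) = 58729/28755 + 33551*(-1/1218) = 58729/28755 - 4793/174 = -42534623/1667790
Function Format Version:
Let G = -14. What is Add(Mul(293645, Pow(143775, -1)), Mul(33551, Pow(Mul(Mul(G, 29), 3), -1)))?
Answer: Rational(-42534623, 1667790) ≈ -25.504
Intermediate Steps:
Add(Mul(293645, Pow(143775, -1)), Mul(33551, Pow(Mul(Mul(G, 29), 3), -1))) = Add(Mul(293645, Pow(143775, -1)), Mul(33551, Pow(Mul(Mul(-14, 29), 3), -1))) = Add(Mul(293645, Rational(1, 143775)), Mul(33551, Pow(Mul(-406, 3), -1))) = Add(Rational(58729, 28755), Mul(33551, Pow(-1218, -1))) = Add(Rational(58729, 28755), Mul(33551, Rational(-1, 1218))) = Add(Rational(58729, 28755), Rational(-4793, 174)) = Rational(-42534623, 1667790)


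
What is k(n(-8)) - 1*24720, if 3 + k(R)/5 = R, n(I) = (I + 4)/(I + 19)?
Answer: -272105/11 ≈ -24737.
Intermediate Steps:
n(I) = (4 + I)/(19 + I)
k(R) = -15 + 5*R
k(n(-8)) - 1*24720 = (-15 + 5*((4 - 8)/(19 - 8))) - 1*24720 = (-15 + 5*(-4/11)) - 24720 = (-15 - 20/11) - 24720 = -185/11 - 24720 = -272105/11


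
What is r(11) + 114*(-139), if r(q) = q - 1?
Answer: -15836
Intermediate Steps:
r(q) = -1 + q
r(11) + 114*(-139) = (-1 + 11) + 114*(-139) = 10 - 15846 = -15836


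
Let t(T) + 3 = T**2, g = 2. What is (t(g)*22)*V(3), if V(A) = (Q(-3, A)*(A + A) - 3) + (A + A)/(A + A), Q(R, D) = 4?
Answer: 484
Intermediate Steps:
t(T) = -3 + T**2
V(A) = -2 + 8*A (V(A) = (4*(A + A) - 3) + (A + A)/(A + A) = (4*(2*A) - 3) + (2*A)/((2*A)) = (8*A - 3) + (2*A)*(1/(2*A)) = (-3 + 8*A) + 1 = -2 + 8*A)
(t(g)*22)*V(3) = ((-3 + 2**2)*22)*(-2 + 8*3) = ((-3 + 4)*22)*(-2 + 24) = (1*22)*22 = 22*22 = 484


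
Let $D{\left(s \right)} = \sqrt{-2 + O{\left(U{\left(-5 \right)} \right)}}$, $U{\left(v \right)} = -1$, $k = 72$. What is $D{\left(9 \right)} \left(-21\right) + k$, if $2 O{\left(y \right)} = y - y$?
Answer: $72 - 21 i \sqrt{2} \approx 72.0 - 29.698 i$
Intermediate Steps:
$O{\left(y \right)} = 0$ ($O{\left(y \right)} = \frac{y - y}{2} = \frac{1}{2} \cdot 0 = 0$)
$D{\left(s \right)} = i \sqrt{2}$ ($D{\left(s \right)} = \sqrt{-2 + 0} = \sqrt{-2} = i \sqrt{2}$)
$D{\left(9 \right)} \left(-21\right) + k = i \sqrt{2} \left(-21\right) + 72 = - 21 i \sqrt{2} + 72 = 72 - 21 i \sqrt{2}$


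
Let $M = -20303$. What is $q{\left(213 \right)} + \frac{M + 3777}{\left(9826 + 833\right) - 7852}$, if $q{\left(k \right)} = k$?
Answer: $\frac{581365}{2807} \approx 207.11$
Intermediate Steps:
$q{\left(213 \right)} + \frac{M + 3777}{\left(9826 + 833\right) - 7852} = 213 + \frac{-20303 + 3777}{\left(9826 + 833\right) - 7852} = 213 - \frac{16526}{10659 - 7852} = 213 - \frac{16526}{2807} = \frac{581365}{2807}$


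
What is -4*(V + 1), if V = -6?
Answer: 20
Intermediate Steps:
-4*(V + 1) = -4*(-6 + 1) = -4*(-5) = 20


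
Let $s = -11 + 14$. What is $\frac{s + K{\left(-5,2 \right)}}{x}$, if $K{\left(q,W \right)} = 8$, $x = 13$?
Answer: $\frac{11}{13} \approx 0.84615$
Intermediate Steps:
$s = 3$
$\frac{s + K{\left(-5,2 \right)}}{x} = \frac{3 + 8}{13} = \frac{1}{13} \cdot 11 = \frac{11}{13}$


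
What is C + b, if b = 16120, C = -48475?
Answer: -32355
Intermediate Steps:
C + b = -48475 + 16120 = -32355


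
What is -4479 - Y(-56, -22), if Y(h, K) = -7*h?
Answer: -4871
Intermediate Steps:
-4479 - Y(-56, -22) = -4479 - (-7)*(-56) = -4479 - 1*392 = -4479 - 392 = -4871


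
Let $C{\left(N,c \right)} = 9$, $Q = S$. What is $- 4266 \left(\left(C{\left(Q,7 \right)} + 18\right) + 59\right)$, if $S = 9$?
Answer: $-366876$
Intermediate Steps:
$Q = 9$
$- 4266 \left(\left(C{\left(Q,7 \right)} + 18\right) + 59\right) = - 4266 \left(\left(9 + 18\right) + 59\right) = - 4266 \left(27 + 59\right) = \left(-4266\right) 86 = -366876$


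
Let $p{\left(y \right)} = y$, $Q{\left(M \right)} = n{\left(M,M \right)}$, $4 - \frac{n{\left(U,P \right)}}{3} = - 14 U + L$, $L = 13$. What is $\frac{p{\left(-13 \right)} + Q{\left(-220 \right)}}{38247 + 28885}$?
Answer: $- \frac{2320}{16783} \approx -0.13824$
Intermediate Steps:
$n{\left(U,P \right)} = -27 + 42 U$ ($n{\left(U,P \right)} = 12 - 3 \left(- 14 U + 13\right) = 12 - 3 \left(13 - 14 U\right) = 12 + \left(-39 + 42 U\right) = -27 + 42 U$)
$Q{\left(M \right)} = -27 + 42 M$
$\frac{p{\left(-13 \right)} + Q{\left(-220 \right)}}{38247 + 28885} = \frac{-13 + \left(-27 + 42 \left(-220\right)\right)}{38247 + 28885} = \frac{-13 - 9267}{67132} = \left(-13 - 9267\right) \frac{1}{67132} = \left(-9280\right) \frac{1}{67132} = - \frac{2320}{16783}$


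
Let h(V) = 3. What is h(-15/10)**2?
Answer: 9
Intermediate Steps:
h(-15/10)**2 = 3**2 = 9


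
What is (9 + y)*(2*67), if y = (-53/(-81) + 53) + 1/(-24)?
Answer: 2718391/324 ≈ 8390.1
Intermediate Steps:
y = 34741/648 (y = (-53*(-1/81) + 53) - 1/24 = (53/81 + 53) - 1/24 = 4346/81 - 1/24 = 34741/648 ≈ 53.613)
(9 + y)*(2*67) = (9 + 34741/648)*(2*67) = (40573/648)*134 = 2718391/324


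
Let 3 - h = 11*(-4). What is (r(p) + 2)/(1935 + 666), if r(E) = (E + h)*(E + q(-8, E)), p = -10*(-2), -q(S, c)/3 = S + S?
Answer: 4558/2601 ≈ 1.7524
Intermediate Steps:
q(S, c) = -6*S (q(S, c) = -3*(S + S) = -6*S)
p = 20
h = 47 (h = 3 - 11*(-4) = 3 - 1*(-44) = 3 + 44 = 47)
r(E) = (47 + E)*(48 + E) (r(E) = (E + 47)*(E - 6*(-8)) = (47 + E)*(E + 48) = (47 + E)*(48 + E))
(r(p) + 2)/(1935 + 666) = ((2256 + 20**2 + 95*20) + 2)/(1935 + 666) = ((2256 + 400 + 1900) + 2)/2601 = (4556 + 2)*(1/2601) = 4558*(1/2601) = 4558/2601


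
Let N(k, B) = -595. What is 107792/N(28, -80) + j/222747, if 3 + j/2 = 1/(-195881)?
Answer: -671881573512872/3708711934095 ≈ -181.16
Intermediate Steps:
j = -1175288/195881 (j = -6 + 2/(-195881) = -6 + 2*(-1/195881) = -6 - 2/195881 = -1175288/195881 ≈ -6.0000)
107792/N(28, -80) + j/222747 = 107792/(-595) - 1175288/195881/222747 = 107792*(-1/595) - 1175288/195881*1/222747 = -107792/595 - 1175288/43631905107 = -671881573512872/3708711934095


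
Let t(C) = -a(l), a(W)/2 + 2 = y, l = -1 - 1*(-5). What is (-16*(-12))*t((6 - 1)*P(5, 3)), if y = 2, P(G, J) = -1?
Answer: 0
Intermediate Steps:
l = 4 (l = -1 + 5 = 4)
a(W) = 0 (a(W) = -4 + 2*2 = -4 + 4 = 0)
t(C) = 0 (t(C) = -1*0 = 0)
(-16*(-12))*t((6 - 1)*P(5, 3)) = -16*(-12)*0 = 192*0 = 0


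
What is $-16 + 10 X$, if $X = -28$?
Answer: $-296$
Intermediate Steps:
$-16 + 10 X = -16 + 10 \left(-28\right) = -16 - 280 = -296$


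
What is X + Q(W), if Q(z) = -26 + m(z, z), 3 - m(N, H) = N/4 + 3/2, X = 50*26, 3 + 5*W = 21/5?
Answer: 31886/25 ≈ 1275.4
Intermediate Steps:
W = 6/25 (W = -⅗ + (21/5)/5 = -⅗ + (21*(⅕))/5 = -⅗ + (⅕)*(21/5) = -⅗ + 21/25 = 6/25 ≈ 0.24000)
X = 1300
m(N, H) = 3/2 - N/4 (m(N, H) = 3 - (N/4 + 3/2) = 3 - (3/2 + N/4) = 3 + (-3/2 - N/4) = 3/2 - N/4)
Q(z) = -49/2 - z/4 (Q(z) = -26 + (3/2 - z/4) = -49/2 - z/4)
X + Q(W) = 1300 + (-49/2 - ¼*6/25) = 1300 + (-49/2 - 3/50) = 1300 - 614/25 = 31886/25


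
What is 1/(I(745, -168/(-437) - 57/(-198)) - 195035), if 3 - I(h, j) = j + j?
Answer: -14421/2812575863 ≈ -5.1273e-6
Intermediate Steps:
I(h, j) = 3 - 2*j (I(h, j) = 3 - (j + j) = 3 - 2*j)
1/(I(745, -168/(-437) - 57/(-198)) - 195035) = 1/((3 - 2*(-168/(-437) - 57/(-198))) - 195035) = 1/((3 - 2*(-168*(-1/437) - 57*(-1/198))) - 195035) = 1/((3 - 2*(168/437 + 19/66)) - 195035) = 1/((3 - 2*19391/28842) - 195035) = 1/((3 - 19391/14421) - 195035) = 1/(23872/14421 - 195035) = 1/(-2812575863/14421) = -14421/2812575863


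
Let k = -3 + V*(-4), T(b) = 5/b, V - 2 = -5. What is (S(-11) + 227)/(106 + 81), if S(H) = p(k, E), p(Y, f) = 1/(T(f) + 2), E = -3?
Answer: 230/187 ≈ 1.2299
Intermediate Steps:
V = -3 (V = 2 - 5 = -3)
k = 9 (k = -3 - 3*(-4) = -3 + 12 = 9)
p(Y, f) = 1/(2 + 5/f) (p(Y, f) = 1/(5/f + 2) = 1/(2 + 5/f))
S(H) = 3 (S(H) = -3/(5 + 2*(-3)) = -3/(5 - 6) = -3/(-1) = -3*(-1) = 3)
(S(-11) + 227)/(106 + 81) = (3 + 227)/(106 + 81) = 230/187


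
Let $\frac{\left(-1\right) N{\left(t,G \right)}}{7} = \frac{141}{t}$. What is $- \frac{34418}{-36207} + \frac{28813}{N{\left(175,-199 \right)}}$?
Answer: $- \frac{8691984779}{1701729} \approx -5107.7$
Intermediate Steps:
$N{\left(t,G \right)} = - \frac{987}{t}$ ($N{\left(t,G \right)} = - 7 \frac{141}{t} = - \frac{987}{t}$)
$- \frac{34418}{-36207} + \frac{28813}{N{\left(175,-199 \right)}} = - \frac{34418}{-36207} + \frac{28813}{\left(-987\right) \frac{1}{175}} = \left(-34418\right) \left(- \frac{1}{36207}\right) + \frac{28813}{\left(-987\right) \frac{1}{175}} = \frac{34418}{36207} + \frac{28813}{- \frac{141}{25}} = \frac{34418}{36207} + 28813 \left(- \frac{25}{141}\right) = \frac{34418}{36207} - \frac{720325}{141} = - \frac{8691984779}{1701729}$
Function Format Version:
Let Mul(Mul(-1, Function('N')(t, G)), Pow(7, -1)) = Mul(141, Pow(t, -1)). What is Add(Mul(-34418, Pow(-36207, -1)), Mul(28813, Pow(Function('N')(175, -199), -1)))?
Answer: Rational(-8691984779, 1701729) ≈ -5107.7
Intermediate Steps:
Function('N')(t, G) = Mul(-987, Pow(t, -1)) (Function('N')(t, G) = Mul(-7, Mul(141, Pow(t, -1))) = Mul(-987, Pow(t, -1)))
Add(Mul(-34418, Pow(-36207, -1)), Mul(28813, Pow(Function('N')(175, -199), -1))) = Add(Mul(-34418, Pow(-36207, -1)), Mul(28813, Pow(Mul(-987, Pow(175, -1)), -1))) = Add(Mul(-34418, Rational(-1, 36207)), Mul(28813, Pow(Mul(-987, Rational(1, 175)), -1))) = Add(Rational(34418, 36207), Mul(28813, Pow(Rational(-141, 25), -1))) = Add(Rational(34418, 36207), Mul(28813, Rational(-25, 141))) = Add(Rational(34418, 36207), Rational(-720325, 141)) = Rational(-8691984779, 1701729)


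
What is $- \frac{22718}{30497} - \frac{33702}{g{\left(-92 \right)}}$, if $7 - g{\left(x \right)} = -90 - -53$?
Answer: $- \frac{514404743}{670934} \approx -766.7$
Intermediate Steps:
$g{\left(x \right)} = 44$ ($g{\left(x \right)} = 7 - \left(-90 - -53\right) = 7 - \left(-90 + 53\right) = 7 - -37 = 7 + 37 = 44$)
$- \frac{22718}{30497} - \frac{33702}{g{\left(-92 \right)}} = - \frac{22718}{30497} - \frac{33702}{44} = \left(-22718\right) \frac{1}{30497} - \frac{16851}{22} = - \frac{22718}{30497} - \frac{16851}{22} = - \frac{514404743}{670934}$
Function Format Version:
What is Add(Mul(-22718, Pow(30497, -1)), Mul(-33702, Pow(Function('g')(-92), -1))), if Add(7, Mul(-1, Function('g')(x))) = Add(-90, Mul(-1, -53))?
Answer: Rational(-514404743, 670934) ≈ -766.70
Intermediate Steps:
Function('g')(x) = 44 (Function('g')(x) = Add(7, Mul(-1, Add(-90, Mul(-1, -53)))) = Add(7, Mul(-1, Add(-90, 53))) = Add(7, Mul(-1, -37)) = Add(7, 37) = 44)
Add(Mul(-22718, Pow(30497, -1)), Mul(-33702, Pow(Function('g')(-92), -1))) = Add(Mul(-22718, Pow(30497, -1)), Mul(-33702, Pow(44, -1))) = Add(Mul(-22718, Rational(1, 30497)), Mul(-33702, Rational(1, 44))) = Add(Rational(-22718, 30497), Rational(-16851, 22)) = Rational(-514404743, 670934)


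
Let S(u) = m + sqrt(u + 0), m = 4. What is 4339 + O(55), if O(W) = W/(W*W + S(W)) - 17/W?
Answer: 2189369996333/504613230 - 55*sqrt(55)/9174786 ≈ 4338.7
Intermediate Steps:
S(u) = 4 + sqrt(u) (S(u) = 4 + sqrt(u + 0) = 4 + sqrt(u))
O(W) = -17/W + W/(4 + sqrt(W) + W**2) (O(W) = W/(W*W + (4 + sqrt(W))) - 17/W = W/(W**2 + (4 + sqrt(W))) - 17/W = W/(4 + sqrt(W) + W**2) - 17/W = -17/W + W/(4 + sqrt(W) + W**2))
4339 + O(55) = 4339 + (-68 - 17*sqrt(55) - 16*55**2)/(55*(4 + sqrt(55) + 55**2)) = 4339 + (-68 - 17*sqrt(55) - 16*3025)/(55*(4 + sqrt(55) + 3025)) = 4339 + (-68 - 17*sqrt(55) - 48400)/(55*(3029 + sqrt(55))) = 4339 + (-48468 - 17*sqrt(55))/(55*(3029 + sqrt(55)))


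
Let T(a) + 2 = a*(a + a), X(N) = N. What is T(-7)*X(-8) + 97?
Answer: -671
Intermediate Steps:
T(a) = -2 + 2*a² (T(a) = -2 + a*(a + a) = -2 + a*(2*a) = -2 + 2*a²)
T(-7)*X(-8) + 97 = (-2 + 2*(-7)²)*(-8) + 97 = (-2 + 2*49)*(-8) + 97 = (-2 + 98)*(-8) + 97 = 96*(-8) + 97 = -768 + 97 = -671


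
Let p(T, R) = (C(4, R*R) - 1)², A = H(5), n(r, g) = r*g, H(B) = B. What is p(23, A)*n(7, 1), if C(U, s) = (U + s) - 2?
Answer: 4732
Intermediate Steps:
n(r, g) = g*r
A = 5
C(U, s) = -2 + U + s
p(T, R) = (1 + R²)² (p(T, R) = ((-2 + 4 + R*R) - 1)² = ((-2 + 4 + R²) - 1)² = ((2 + R²) - 1)² = (1 + R²)²)
p(23, A)*n(7, 1) = (1 + 5²)²*(1*7) = (1 + 25)²*7 = 26²*7 = 676*7 = 4732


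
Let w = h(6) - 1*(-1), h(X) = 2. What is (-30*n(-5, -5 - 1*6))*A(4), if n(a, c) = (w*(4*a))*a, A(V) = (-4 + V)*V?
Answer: 0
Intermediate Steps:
A(V) = V*(-4 + V)
w = 3 (w = 2 - 1*(-1) = 2 + 1 = 3)
n(a, c) = 12*a² (n(a, c) = (3*(4*a))*a = (12*a)*a = 12*a²)
(-30*n(-5, -5 - 1*6))*A(4) = (-360*(-5)²)*(4*(-4 + 4)) = (-360*25)*(4*0) = -30*300*0 = -9000*0 = 0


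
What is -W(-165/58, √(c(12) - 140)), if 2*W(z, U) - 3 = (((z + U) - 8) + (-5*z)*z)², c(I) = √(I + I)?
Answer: -3/2 - (172607 - 3364*I*√2*√(70 - √6))²/22632992 ≈ -1250.3 + 596.39*I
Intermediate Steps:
c(I) = √2*√I (c(I) = √(2*I) = √2*√I)
W(z, U) = 3/2 + (-8 + U + z - 5*z²)²/2 (W(z, U) = 3/2 + (((z + U) - 8) + (-5*z)*z)²/2 = 3/2 + (((U + z) - 8) - 5*z²)²/2 = 3/2 + ((-8 + U + z) - 5*z²)²/2 = 3/2 + (-8 + U + z - 5*z²)²/2)
-W(-165/58, √(c(12) - 140)) = -(3/2 + (-8 + √(√2*√12 - 140) - 165/58 - 5*(-165/58)²)²/2) = -(3/2 + (-8 + √(√2*(2*√3) - 140) - 165*1/58 - 5*(-165*1/58)²)²/2) = -(3/2 + (-8 + √(2*√6 - 140) - 165/58 - 5*(-165/58)²)²/2) = -(3/2 + (-8 + √(-140 + 2*√6) - 165/58 - 5*27225/3364)²/2) = -(3/2 + (-8 + √(-140 + 2*√6) - 165/58 - 136125/3364)²/2) = -(3/2 + (-172607/3364 + √(-140 + 2*√6))²/2) = -3/2 - (-172607/3364 + √(-140 + 2*√6))²/2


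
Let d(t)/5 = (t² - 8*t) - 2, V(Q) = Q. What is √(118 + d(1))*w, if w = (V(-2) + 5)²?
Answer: 9*√73 ≈ 76.896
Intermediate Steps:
d(t) = -10 - 40*t + 5*t² (d(t) = 5*((t² - 8*t) - 2) = 5*(-2 + t² - 8*t) = -10 - 40*t + 5*t²)
w = 9 (w = (-2 + 5)² = 3² = 9)
√(118 + d(1))*w = √(118 + (-10 - 40*1 + 5*1²))*9 = √(118 + (-10 - 40 + 5*1))*9 = √(118 + (-10 - 40 + 5))*9 = √(118 - 45)*9 = √73*9 = 9*√73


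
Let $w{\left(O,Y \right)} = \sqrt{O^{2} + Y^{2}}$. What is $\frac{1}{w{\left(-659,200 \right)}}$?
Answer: $\frac{\sqrt{89}}{6497} \approx 0.0014521$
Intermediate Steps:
$\frac{1}{w{\left(-659,200 \right)}} = \frac{1}{\sqrt{\left(-659\right)^{2} + 200^{2}}} = \frac{1}{\sqrt{434281 + 40000}} = \frac{1}{\sqrt{474281}} = \frac{1}{73 \sqrt{89}} = \frac{\sqrt{89}}{6497}$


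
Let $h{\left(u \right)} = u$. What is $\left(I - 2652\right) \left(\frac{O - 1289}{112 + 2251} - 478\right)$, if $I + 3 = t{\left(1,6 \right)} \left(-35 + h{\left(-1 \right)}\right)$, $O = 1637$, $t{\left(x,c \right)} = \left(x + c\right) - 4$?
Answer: $\frac{3119885658}{2363} \approx 1.3203 \cdot 10^{6}$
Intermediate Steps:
$t{\left(x,c \right)} = -4 + c + x$ ($t{\left(x,c \right)} = \left(c + x\right) - 4 = -4 + c + x$)
$I = -111$ ($I = -3 + \left(-4 + 6 + 1\right) \left(-35 - 1\right) = -3 + 3 \left(-36\right) = -3 - 108 = -111$)
$\left(I - 2652\right) \left(\frac{O - 1289}{112 + 2251} - 478\right) = \left(-111 - 2652\right) \left(\frac{1637 - 1289}{112 + 2251} - 478\right) = - 2763 \left(\frac{348}{2363} - 478\right) = \left(-2763\right) \left(- \frac{1129166}{2363}\right) = \frac{3119885658}{2363}$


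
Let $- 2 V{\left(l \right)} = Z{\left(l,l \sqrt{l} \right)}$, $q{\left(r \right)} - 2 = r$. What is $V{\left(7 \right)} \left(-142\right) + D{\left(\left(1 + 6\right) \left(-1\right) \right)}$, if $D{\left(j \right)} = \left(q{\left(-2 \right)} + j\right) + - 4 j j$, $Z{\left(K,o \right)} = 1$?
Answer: $-132$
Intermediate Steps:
$q{\left(r \right)} = 2 + r$
$V{\left(l \right)} = - \frac{1}{2}$ ($V{\left(l \right)} = \left(- \frac{1}{2}\right) 1 = - \frac{1}{2}$)
$D{\left(j \right)} = j - 4 j^{2}$ ($D{\left(j \right)} = \left(\left(2 - 2\right) + j\right) + - 4 j j = \left(0 + j\right) - 4 j^{2} = j - 4 j^{2}$)
$V{\left(7 \right)} \left(-142\right) + D{\left(\left(1 + 6\right) \left(-1\right) \right)} = \left(- \frac{1}{2}\right) \left(-142\right) + \left(1 + 6\right) \left(-1\right) \left(1 - 4 \left(1 + 6\right) \left(-1\right)\right) = 71 + 7 \left(-1\right) \left(1 - 4 \cdot 7 \left(-1\right)\right) = 71 - 7 \left(1 - -28\right) = 71 - 7 \left(1 + 28\right) = 71 - 203 = -132$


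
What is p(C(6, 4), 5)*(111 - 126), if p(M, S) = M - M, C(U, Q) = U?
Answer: 0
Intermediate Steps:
p(M, S) = 0
p(C(6, 4), 5)*(111 - 126) = 0*(111 - 126) = 0*(-15) = 0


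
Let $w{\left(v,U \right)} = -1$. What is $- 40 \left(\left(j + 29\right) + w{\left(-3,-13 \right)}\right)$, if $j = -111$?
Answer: $3320$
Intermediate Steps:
$- 40 \left(\left(j + 29\right) + w{\left(-3,-13 \right)}\right) = - 40 \left(\left(-111 + 29\right) - 1\right) = - 40 \left(-82 - 1\right) = \left(-40\right) \left(-83\right) = 3320$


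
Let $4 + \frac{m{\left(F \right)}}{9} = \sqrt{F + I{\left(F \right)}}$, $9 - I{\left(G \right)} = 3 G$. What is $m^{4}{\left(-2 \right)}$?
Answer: $10976553 - 3044304 \sqrt{13} \approx 158.83$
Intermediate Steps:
$I{\left(G \right)} = 9 - 3 G$
$m{\left(F \right)} = -36 + 9 \sqrt{9 - 2 F}$ ($m{\left(F \right)} = -36 + 9 \sqrt{F - \left(-9 + 3 F\right)} = -36 + 9 \sqrt{9 - 2 F}$)
$m^{4}{\left(-2 \right)} = \left(-36 + 9 \sqrt{9 - -4}\right)^{4} = \left(-36 + 9 \sqrt{9 + 4}\right)^{4} = \left(-36 + 9 \sqrt{13}\right)^{4}$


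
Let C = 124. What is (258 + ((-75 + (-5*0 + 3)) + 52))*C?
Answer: 29512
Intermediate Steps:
(258 + ((-75 + (-5*0 + 3)) + 52))*C = (258 + ((-75 + (-5*0 + 3)) + 52))*124 = (258 + ((-75 + (0 + 3)) + 52))*124 = (258 + ((-75 + 3) + 52))*124 = (258 + (-72 + 52))*124 = (258 - 20)*124 = 238*124 = 29512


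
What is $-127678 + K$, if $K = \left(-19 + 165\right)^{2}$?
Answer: $-106362$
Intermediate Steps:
$K = 21316$ ($K = 146^{2} = 21316$)
$-127678 + K = -127678 + 21316 = -106362$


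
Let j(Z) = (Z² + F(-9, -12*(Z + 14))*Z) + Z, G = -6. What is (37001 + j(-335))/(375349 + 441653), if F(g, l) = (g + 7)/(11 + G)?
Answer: 49675/272334 ≈ 0.18240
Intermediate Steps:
F(g, l) = 7/5 + g/5 (F(g, l) = (g + 7)/(11 - 6) = (7 + g)/5 = (7 + g)*(⅕) = 7/5 + g/5)
j(Z) = Z² + 3*Z/5 (j(Z) = (Z² + (7/5 + (⅕)*(-9))*Z) + Z = (Z² + (7/5 - 9/5)*Z) + Z = (Z² - 2*Z/5) + Z = Z² + 3*Z/5)
(37001 + j(-335))/(375349 + 441653) = (37001 + (⅕)*(-335)*(3 + 5*(-335)))/(375349 + 441653) = (37001 + (⅕)*(-335)*(3 - 1675))/817002 = (37001 + (⅕)*(-335)*(-1672))*(1/817002) = (37001 + 112024)*(1/817002) = 149025*(1/817002) = 49675/272334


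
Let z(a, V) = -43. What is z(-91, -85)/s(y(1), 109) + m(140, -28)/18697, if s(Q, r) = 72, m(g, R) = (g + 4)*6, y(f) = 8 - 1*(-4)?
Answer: -741763/1346184 ≈ -0.55101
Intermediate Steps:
y(f) = 12 (y(f) = 8 + 4 = 12)
m(g, R) = 24 + 6*g (m(g, R) = (4 + g)*6 = 24 + 6*g)
z(-91, -85)/s(y(1), 109) + m(140, -28)/18697 = -43/72 + (24 + 6*140)/18697 = -43*1/72 + (24 + 840)*(1/18697) = -43/72 + 864*(1/18697) = -43/72 + 864/18697 = -741763/1346184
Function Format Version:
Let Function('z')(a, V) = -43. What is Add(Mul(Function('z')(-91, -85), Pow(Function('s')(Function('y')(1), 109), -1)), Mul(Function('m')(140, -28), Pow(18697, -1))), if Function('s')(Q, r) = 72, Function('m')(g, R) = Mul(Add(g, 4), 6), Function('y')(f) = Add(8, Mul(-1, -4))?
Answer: Rational(-741763, 1346184) ≈ -0.55101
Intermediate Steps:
Function('y')(f) = 12 (Function('y')(f) = Add(8, 4) = 12)
Function('m')(g, R) = Add(24, Mul(6, g)) (Function('m')(g, R) = Mul(Add(4, g), 6) = Add(24, Mul(6, g)))
Add(Mul(Function('z')(-91, -85), Pow(Function('s')(Function('y')(1), 109), -1)), Mul(Function('m')(140, -28), Pow(18697, -1))) = Add(Mul(-43, Pow(72, -1)), Mul(Add(24, Mul(6, 140)), Pow(18697, -1))) = Add(Mul(-43, Rational(1, 72)), Mul(Add(24, 840), Rational(1, 18697))) = Add(Rational(-43, 72), Mul(864, Rational(1, 18697))) = Add(Rational(-43, 72), Rational(864, 18697)) = Rational(-741763, 1346184)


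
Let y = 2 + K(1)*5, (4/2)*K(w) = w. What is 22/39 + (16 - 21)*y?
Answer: -1711/78 ≈ -21.936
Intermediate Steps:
K(w) = w/2
y = 9/2 (y = 2 + ((½)*1)*5 = 2 + (½)*5 = 2 + 5/2 = 9/2 ≈ 4.5000)
22/39 + (16 - 21)*y = 22/39 + (16 - 21)*(9/2) = 22*(1/39) - 5*9/2 = 22/39 - 45/2 = -1711/78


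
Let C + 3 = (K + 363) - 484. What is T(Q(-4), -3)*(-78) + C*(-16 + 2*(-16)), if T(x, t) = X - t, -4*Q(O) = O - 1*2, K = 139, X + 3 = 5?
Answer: -1110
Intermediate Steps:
X = 2 (X = -3 + 5 = 2)
Q(O) = ½ - O/4 (Q(O) = -(O - 1*2)/4 = -(O - 2)/4 = -(-2 + O)/4 = ½ - O/4)
T(x, t) = 2 - t
C = 15 (C = -3 + ((139 + 363) - 484) = -3 + (502 - 484) = -3 + 18 = 15)
T(Q(-4), -3)*(-78) + C*(-16 + 2*(-16)) = (2 - 1*(-3))*(-78) + 15*(-16 + 2*(-16)) = (2 + 3)*(-78) + 15*(-16 - 32) = 5*(-78) + 15*(-48) = -390 - 720 = -1110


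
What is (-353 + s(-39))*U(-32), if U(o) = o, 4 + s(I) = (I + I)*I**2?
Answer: 3807840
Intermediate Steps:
s(I) = -4 + 2*I**3 (s(I) = -4 + (I + I)*I**2 = -4 + (2*I)*I**2 = -4 + 2*I**3)
(-353 + s(-39))*U(-32) = (-353 + (-4 + 2*(-39)**3))*(-32) = (-353 + (-4 + 2*(-59319)))*(-32) = (-353 + (-4 - 118638))*(-32) = (-353 - 118642)*(-32) = -118995*(-32) = 3807840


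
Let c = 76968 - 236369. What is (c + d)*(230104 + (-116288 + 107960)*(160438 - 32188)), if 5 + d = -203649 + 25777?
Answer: 360157555331088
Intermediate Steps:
c = -159401
d = -177877 (d = -5 + (-203649 + 25777) = -5 - 177872 = -177877)
(c + d)*(230104 + (-116288 + 107960)*(160438 - 32188)) = (-159401 - 177877)*(230104 + (-116288 + 107960)*(160438 - 32188)) = -337278*(230104 - 8328*128250) = -337278*(230104 - 1068066000) = -337278*(-1067835896) = 360157555331088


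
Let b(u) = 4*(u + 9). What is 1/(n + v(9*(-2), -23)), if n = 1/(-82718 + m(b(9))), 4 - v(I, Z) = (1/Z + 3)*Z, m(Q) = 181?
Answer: 82537/5942663 ≈ 0.013889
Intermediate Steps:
b(u) = 36 + 4*u (b(u) = 4*(9 + u) = 36 + 4*u)
v(I, Z) = 4 - Z*(3 + 1/Z) (v(I, Z) = 4 - (1/Z + 3)*Z = 4 - (3 + 1/Z)*Z = 4 - Z*(3 + 1/Z))
n = -1/82537 (n = 1/(-82718 + 181) = 1/(-82537) = -1/82537 ≈ -1.2116e-5)
1/(n + v(9*(-2), -23)) = 1/(-1/82537 + (3 - 3*(-23))) = 1/(-1/82537 + (3 + 69)) = 1/(-1/82537 + 72) = 1/(5942663/82537) = 82537/5942663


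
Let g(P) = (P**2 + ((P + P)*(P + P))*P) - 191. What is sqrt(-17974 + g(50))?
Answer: 3*sqrt(53815) ≈ 695.94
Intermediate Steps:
g(P) = -191 + P**2 + 4*P**3 (g(P) = (P**2 + ((2*P)*(2*P))*P) - 191 = (P**2 + (4*P**2)*P) - 191 = (P**2 + 4*P**3) - 191 = -191 + P**2 + 4*P**3)
sqrt(-17974 + g(50)) = sqrt(-17974 + (-191 + 50**2 + 4*50**3)) = sqrt(-17974 + (-191 + 2500 + 4*125000)) = sqrt(-17974 + (-191 + 2500 + 500000)) = sqrt(-17974 + 502309) = sqrt(484335) = 3*sqrt(53815)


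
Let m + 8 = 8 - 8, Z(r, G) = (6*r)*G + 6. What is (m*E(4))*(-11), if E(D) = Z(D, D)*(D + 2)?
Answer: 53856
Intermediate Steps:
Z(r, G) = 6 + 6*G*r (Z(r, G) = 6*G*r + 6 = 6 + 6*G*r)
m = -8 (m = -8 + (8 - 8) = -8 + 0 = -8)
E(D) = (2 + D)*(6 + 6*D**2) (E(D) = (6 + 6*D*D)*(D + 2) = (6 + 6*D**2)*(2 + D) = (2 + D)*(6 + 6*D**2))
(m*E(4))*(-11) = -48*(1 + 4**2)*(2 + 4)*(-11) = -48*(1 + 16)*6*(-11) = -48*17*6*(-11) = -8*612*(-11) = -4896*(-11) = 53856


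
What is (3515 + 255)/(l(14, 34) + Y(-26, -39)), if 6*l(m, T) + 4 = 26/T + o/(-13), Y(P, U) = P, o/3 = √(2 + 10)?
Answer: -175920512820/1238375269 + 509900040*√3/1238375269 ≈ -141.34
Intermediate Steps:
o = 6*√3 (o = 3*√(2 + 10) = 3*√12 = 3*(2*√3) = 6*√3 ≈ 10.392)
l(m, T) = -⅔ - √3/13 + 13/(3*T) (l(m, T) = -⅔ + (26/T + (6*√3)/(-13))/6 = -⅔ + (26/T + (6*√3)*(-1/13))/6 = -⅔ + (26/T - 6*√3/13)/6 = -⅔ + (-√3/13 + 13/(3*T)) = -⅔ - √3/13 + 13/(3*T))
(3515 + 255)/(l(14, 34) + Y(-26, -39)) = (3515 + 255)/((1/39)*(169 - 1*34*(26 + 3*√3))/34 - 26) = 3770/((1/39)*(1/34)*(169 + (-884 - 102*√3)) - 26) = 3770/((1/39)*(1/34)*(-715 - 102*√3) - 26) = 3770/((-55/102 - √3/13) - 26) = 3770/(-2707/102 - √3/13)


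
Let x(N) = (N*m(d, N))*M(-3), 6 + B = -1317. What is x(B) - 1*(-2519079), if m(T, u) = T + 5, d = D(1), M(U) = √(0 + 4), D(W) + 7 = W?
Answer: 2521725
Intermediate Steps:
D(W) = -7 + W
M(U) = 2 (M(U) = √4 = 2)
B = -1323 (B = -6 - 1317 = -1323)
d = -6 (d = -7 + 1 = -6)
m(T, u) = 5 + T
x(N) = -2*N (x(N) = (N*(5 - 6))*2 = (N*(-1))*2 = -N*2 = -2*N)
x(B) - 1*(-2519079) = -2*(-1323) - 1*(-2519079) = 2646 + 2519079 = 2521725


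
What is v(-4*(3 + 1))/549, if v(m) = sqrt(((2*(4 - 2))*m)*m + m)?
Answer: 4*sqrt(7)/183 ≈ 0.057831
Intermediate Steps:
v(m) = sqrt(m + 4*m**2) (v(m) = sqrt(((2*2)*m)*m + m) = sqrt((4*m)*m + m) = sqrt(4*m**2 + m) = sqrt(m + 4*m**2))
v(-4*(3 + 1))/549 = sqrt((-4*(3 + 1))*(1 + 4*(-4*(3 + 1))))/549 = sqrt((-4*4)*(1 + 4*(-4*4)))*(1/549) = sqrt(-16*(1 + 4*(-16)))*(1/549) = sqrt(-16*(1 - 64))*(1/549) = sqrt(-16*(-63))*(1/549) = sqrt(1008)*(1/549) = (12*sqrt(7))*(1/549) = 4*sqrt(7)/183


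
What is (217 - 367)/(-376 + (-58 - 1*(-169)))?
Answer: 30/53 ≈ 0.56604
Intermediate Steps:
(217 - 367)/(-376 + (-58 - 1*(-169))) = -150/(-376 + (-58 + 169)) = -150/(-376 + 111) = -150/(-265) = -150*(-1/265) = 30/53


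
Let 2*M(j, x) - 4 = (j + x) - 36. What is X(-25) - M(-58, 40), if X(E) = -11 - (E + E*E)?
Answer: -586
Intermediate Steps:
M(j, x) = -16 + j/2 + x/2 (M(j, x) = 2 + ((j + x) - 36)/2 = 2 + (-36 + j + x)/2 = 2 + (-18 + j/2 + x/2) = -16 + j/2 + x/2)
X(E) = -11 - E - E² (X(E) = -11 - (E + E²) = -11 + (-E - E²) = -11 - E - E²)
X(-25) - M(-58, 40) = (-11 - 1*(-25) - 1*(-25)²) - (-16 + (½)*(-58) + (½)*40) = (-11 + 25 - 1*625) - (-16 - 29 + 20) = (-11 + 25 - 625) - 1*(-25) = -611 + 25 = -586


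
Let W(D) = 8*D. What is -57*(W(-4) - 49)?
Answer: 4617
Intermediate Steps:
-57*(W(-4) - 49) = -57*(8*(-4) - 49) = -57*(-32 - 49) = -57*(-81) = 4617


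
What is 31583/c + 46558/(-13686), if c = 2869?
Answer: 149335018/19632567 ≈ 7.6065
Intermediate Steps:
31583/c + 46558/(-13686) = 31583/2869 + 46558/(-13686) = 31583*(1/2869) + 46558*(-1/13686) = 31583/2869 - 23279/6843 = 149335018/19632567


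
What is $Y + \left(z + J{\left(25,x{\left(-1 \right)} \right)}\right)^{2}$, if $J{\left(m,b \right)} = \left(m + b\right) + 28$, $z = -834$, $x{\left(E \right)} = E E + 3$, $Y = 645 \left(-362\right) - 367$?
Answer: $369872$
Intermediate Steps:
$Y = -233857$ ($Y = -233490 - 367 = -233857$)
$x{\left(E \right)} = 3 + E^{2}$ ($x{\left(E \right)} = E^{2} + 3 = 3 + E^{2}$)
$J{\left(m,b \right)} = 28 + b + m$ ($J{\left(m,b \right)} = \left(b + m\right) + 28 = 28 + b + m$)
$Y + \left(z + J{\left(25,x{\left(-1 \right)} \right)}\right)^{2} = -233857 + \left(-834 + \left(28 + \left(3 + \left(-1\right)^{2}\right) + 25\right)\right)^{2} = -233857 + \left(-834 + \left(28 + \left(3 + 1\right) + 25\right)\right)^{2} = -233857 + \left(-834 + \left(28 + 4 + 25\right)\right)^{2} = -233857 + \left(-834 + 57\right)^{2} = -233857 + \left(-777\right)^{2} = -233857 + 603729 = 369872$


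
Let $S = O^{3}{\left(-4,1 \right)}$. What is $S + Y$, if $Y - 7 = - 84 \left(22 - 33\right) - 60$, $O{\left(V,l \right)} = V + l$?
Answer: $844$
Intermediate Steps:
$Y = 871$ ($Y = 7 - \left(60 + 84 \left(22 - 33\right)\right) = 7 - -864 = 7 + \left(924 - 60\right) = 7 + 864 = 871$)
$S = -27$ ($S = \left(-4 + 1\right)^{3} = \left(-3\right)^{3} = -27$)
$S + Y = -27 + 871 = 844$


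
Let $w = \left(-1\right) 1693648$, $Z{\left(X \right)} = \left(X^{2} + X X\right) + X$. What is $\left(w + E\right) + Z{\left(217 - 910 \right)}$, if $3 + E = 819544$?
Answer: $85698$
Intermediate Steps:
$Z{\left(X \right)} = X + 2 X^{2}$ ($Z{\left(X \right)} = \left(X^{2} + X^{2}\right) + X = 2 X^{2} + X = X + 2 X^{2}$)
$E = 819541$ ($E = -3 + 819544 = 819541$)
$w = -1693648$
$\left(w + E\right) + Z{\left(217 - 910 \right)} = \left(-1693648 + 819541\right) + \left(217 - 910\right) \left(1 + 2 \left(217 - 910\right)\right) = -874107 + \left(217 - 910\right) \left(1 + 2 \left(217 - 910\right)\right) = -874107 - 693 \left(1 + 2 \left(-693\right)\right) = -874107 - 693 \left(1 - 1386\right) = -874107 - -959805 = -874107 + 959805 = 85698$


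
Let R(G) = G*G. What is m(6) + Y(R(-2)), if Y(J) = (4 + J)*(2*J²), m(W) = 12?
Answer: 268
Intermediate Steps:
R(G) = G²
Y(J) = 2*J²*(4 + J)
m(6) + Y(R(-2)) = 12 + 2*((-2)²)²*(4 + (-2)²) = 12 + 2*4²*(4 + 4) = 12 + 2*16*8 = 12 + 256 = 268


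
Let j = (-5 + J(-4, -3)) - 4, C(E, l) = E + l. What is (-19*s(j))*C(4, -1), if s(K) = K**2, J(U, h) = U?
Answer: -9633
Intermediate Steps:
j = -13 (j = (-5 - 4) - 4 = -9 - 4 = -13)
(-19*s(j))*C(4, -1) = (-19*(-13)**2)*(4 - 1) = -19*169*3 = -3211*3 = -9633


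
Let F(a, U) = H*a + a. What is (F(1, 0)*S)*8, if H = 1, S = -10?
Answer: -160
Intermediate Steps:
F(a, U) = 2*a (F(a, U) = 1*a + a = a + a = 2*a)
(F(1, 0)*S)*8 = ((2*1)*(-10))*8 = (2*(-10))*8 = -20*8 = -160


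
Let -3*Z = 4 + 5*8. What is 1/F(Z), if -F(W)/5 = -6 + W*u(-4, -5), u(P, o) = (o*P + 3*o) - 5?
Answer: 1/30 ≈ 0.033333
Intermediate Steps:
Z = -44/3 (Z = -(4 + 5*8)/3 = -(4 + 40)/3 = -⅓*44 = -44/3 ≈ -14.667)
u(P, o) = -5 + 3*o + P*o (u(P, o) = (P*o + 3*o) - 5 = (3*o + P*o) - 5 = -5 + 3*o + P*o)
F(W) = 30 (F(W) = -5*(-6 + W*(-5 + 3*(-5) - 4*(-5))) = -5*(-6 + W*(-5 - 15 + 20)) = -5*(-6 + W*0) = -5*(-6 + 0) = -5*(-6) = 30)
1/F(Z) = 1/30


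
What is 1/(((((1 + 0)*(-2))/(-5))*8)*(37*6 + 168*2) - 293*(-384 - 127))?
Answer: 5/757543 ≈ 6.6003e-6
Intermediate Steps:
1/(((((1 + 0)*(-2))/(-5))*8)*(37*6 + 168*2) - 293*(-384 - 127)) = 1/((((1*(-2))*(-⅕))*8)*(222 + 336) - 293*(-511)) = 1/((-2*(-⅕)*8)*558 + 149723) = 1/(((⅖)*8)*558 + 149723) = 1/((16/5)*558 + 149723) = 1/(8928/5 + 149723) = 1/(757543/5) = 5/757543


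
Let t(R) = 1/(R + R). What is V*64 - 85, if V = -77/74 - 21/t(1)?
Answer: -105065/37 ≈ -2839.6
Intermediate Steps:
t(R) = 1/(2*R)
V = -3185/74 (V = -77/74 - 21/((½)/1) = -77*1/74 - 21/((½)*1) = -77/74 - 21/½ = -77/74 - 21*2 = -77/74 - 42 = -3185/74 ≈ -43.041)
V*64 - 85 = -3185/74*64 - 85 = -101920/37 - 85 = -105065/37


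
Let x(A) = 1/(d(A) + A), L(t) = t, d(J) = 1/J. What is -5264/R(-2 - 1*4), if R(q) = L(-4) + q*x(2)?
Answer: 1645/2 ≈ 822.50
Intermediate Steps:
x(A) = 1/(A + 1/A) (x(A) = 1/(1/A + A) = 1/(A + 1/A))
R(q) = -4 + 2*q/5 (R(q) = -4 + q*(2/(1 + 2²)) = -4 + q*(2/(1 + 4)) = -4 + q*(2/5) = -4 + q*(2*(⅕)) = -4 + q*(⅖) = -4 + 2*q/5)
-5264/R(-2 - 1*4) = -5264/(-4 + 2*(-2 - 1*4)/5) = -5264/(-4 + 2*(-2 - 4)/5) = -5264/(-4 + (⅖)*(-6)) = -5264/(-4 - 12/5) = -5264/(-32/5) = -5264*(-5/32) = 1645/2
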